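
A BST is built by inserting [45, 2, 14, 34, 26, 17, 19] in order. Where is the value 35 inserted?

Starting tree (level order): [45, 2, None, None, 14, None, 34, 26, None, 17, None, None, 19]
Insertion path: 45 -> 2 -> 14 -> 34
Result: insert 35 as right child of 34
Final tree (level order): [45, 2, None, None, 14, None, 34, 26, 35, 17, None, None, None, None, 19]


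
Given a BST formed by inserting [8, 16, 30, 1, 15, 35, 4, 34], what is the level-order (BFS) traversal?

Tree insertion order: [8, 16, 30, 1, 15, 35, 4, 34]
Tree (level-order array): [8, 1, 16, None, 4, 15, 30, None, None, None, None, None, 35, 34]
BFS from the root, enqueuing left then right child of each popped node:
  queue [8] -> pop 8, enqueue [1, 16], visited so far: [8]
  queue [1, 16] -> pop 1, enqueue [4], visited so far: [8, 1]
  queue [16, 4] -> pop 16, enqueue [15, 30], visited so far: [8, 1, 16]
  queue [4, 15, 30] -> pop 4, enqueue [none], visited so far: [8, 1, 16, 4]
  queue [15, 30] -> pop 15, enqueue [none], visited so far: [8, 1, 16, 4, 15]
  queue [30] -> pop 30, enqueue [35], visited so far: [8, 1, 16, 4, 15, 30]
  queue [35] -> pop 35, enqueue [34], visited so far: [8, 1, 16, 4, 15, 30, 35]
  queue [34] -> pop 34, enqueue [none], visited so far: [8, 1, 16, 4, 15, 30, 35, 34]
Result: [8, 1, 16, 4, 15, 30, 35, 34]


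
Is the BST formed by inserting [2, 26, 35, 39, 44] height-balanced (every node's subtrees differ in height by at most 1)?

Tree (level-order array): [2, None, 26, None, 35, None, 39, None, 44]
Definition: a tree is height-balanced if, at every node, |h(left) - h(right)| <= 1 (empty subtree has height -1).
Bottom-up per-node check:
  node 44: h_left=-1, h_right=-1, diff=0 [OK], height=0
  node 39: h_left=-1, h_right=0, diff=1 [OK], height=1
  node 35: h_left=-1, h_right=1, diff=2 [FAIL (|-1-1|=2 > 1)], height=2
  node 26: h_left=-1, h_right=2, diff=3 [FAIL (|-1-2|=3 > 1)], height=3
  node 2: h_left=-1, h_right=3, diff=4 [FAIL (|-1-3|=4 > 1)], height=4
Node 35 violates the condition: |-1 - 1| = 2 > 1.
Result: Not balanced


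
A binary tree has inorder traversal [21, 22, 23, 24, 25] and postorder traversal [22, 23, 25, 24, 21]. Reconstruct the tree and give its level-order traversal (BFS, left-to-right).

Inorder:   [21, 22, 23, 24, 25]
Postorder: [22, 23, 25, 24, 21]
Algorithm: postorder visits root last, so walk postorder right-to-left;
each value is the root of the current inorder slice — split it at that
value, recurse on the right subtree first, then the left.
Recursive splits:
  root=21; inorder splits into left=[], right=[22, 23, 24, 25]
  root=24; inorder splits into left=[22, 23], right=[25]
  root=25; inorder splits into left=[], right=[]
  root=23; inorder splits into left=[22], right=[]
  root=22; inorder splits into left=[], right=[]
Reconstructed level-order: [21, 24, 23, 25, 22]


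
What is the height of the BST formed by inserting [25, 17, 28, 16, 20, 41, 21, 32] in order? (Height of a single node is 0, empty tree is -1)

Insertion order: [25, 17, 28, 16, 20, 41, 21, 32]
Tree (level-order array): [25, 17, 28, 16, 20, None, 41, None, None, None, 21, 32]
Compute height bottom-up (empty subtree = -1):
  height(16) = 1 + max(-1, -1) = 0
  height(21) = 1 + max(-1, -1) = 0
  height(20) = 1 + max(-1, 0) = 1
  height(17) = 1 + max(0, 1) = 2
  height(32) = 1 + max(-1, -1) = 0
  height(41) = 1 + max(0, -1) = 1
  height(28) = 1 + max(-1, 1) = 2
  height(25) = 1 + max(2, 2) = 3
Height = 3


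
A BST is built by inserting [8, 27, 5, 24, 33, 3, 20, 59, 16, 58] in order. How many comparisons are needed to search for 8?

Search path for 8: 8
Found: True
Comparisons: 1


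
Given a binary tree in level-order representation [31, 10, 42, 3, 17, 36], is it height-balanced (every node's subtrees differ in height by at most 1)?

Tree (level-order array): [31, 10, 42, 3, 17, 36]
Definition: a tree is height-balanced if, at every node, |h(left) - h(right)| <= 1 (empty subtree has height -1).
Bottom-up per-node check:
  node 3: h_left=-1, h_right=-1, diff=0 [OK], height=0
  node 17: h_left=-1, h_right=-1, diff=0 [OK], height=0
  node 10: h_left=0, h_right=0, diff=0 [OK], height=1
  node 36: h_left=-1, h_right=-1, diff=0 [OK], height=0
  node 42: h_left=0, h_right=-1, diff=1 [OK], height=1
  node 31: h_left=1, h_right=1, diff=0 [OK], height=2
All nodes satisfy the balance condition.
Result: Balanced


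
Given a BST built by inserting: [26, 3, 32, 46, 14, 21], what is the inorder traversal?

Tree insertion order: [26, 3, 32, 46, 14, 21]
Tree (level-order array): [26, 3, 32, None, 14, None, 46, None, 21]
Inorder traversal: [3, 14, 21, 26, 32, 46]


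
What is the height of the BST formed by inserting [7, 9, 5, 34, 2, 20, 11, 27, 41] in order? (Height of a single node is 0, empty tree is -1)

Insertion order: [7, 9, 5, 34, 2, 20, 11, 27, 41]
Tree (level-order array): [7, 5, 9, 2, None, None, 34, None, None, 20, 41, 11, 27]
Compute height bottom-up (empty subtree = -1):
  height(2) = 1 + max(-1, -1) = 0
  height(5) = 1 + max(0, -1) = 1
  height(11) = 1 + max(-1, -1) = 0
  height(27) = 1 + max(-1, -1) = 0
  height(20) = 1 + max(0, 0) = 1
  height(41) = 1 + max(-1, -1) = 0
  height(34) = 1 + max(1, 0) = 2
  height(9) = 1 + max(-1, 2) = 3
  height(7) = 1 + max(1, 3) = 4
Height = 4


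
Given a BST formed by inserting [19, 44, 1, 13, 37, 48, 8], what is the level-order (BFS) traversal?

Tree insertion order: [19, 44, 1, 13, 37, 48, 8]
Tree (level-order array): [19, 1, 44, None, 13, 37, 48, 8]
BFS from the root, enqueuing left then right child of each popped node:
  queue [19] -> pop 19, enqueue [1, 44], visited so far: [19]
  queue [1, 44] -> pop 1, enqueue [13], visited so far: [19, 1]
  queue [44, 13] -> pop 44, enqueue [37, 48], visited so far: [19, 1, 44]
  queue [13, 37, 48] -> pop 13, enqueue [8], visited so far: [19, 1, 44, 13]
  queue [37, 48, 8] -> pop 37, enqueue [none], visited so far: [19, 1, 44, 13, 37]
  queue [48, 8] -> pop 48, enqueue [none], visited so far: [19, 1, 44, 13, 37, 48]
  queue [8] -> pop 8, enqueue [none], visited so far: [19, 1, 44, 13, 37, 48, 8]
Result: [19, 1, 44, 13, 37, 48, 8]


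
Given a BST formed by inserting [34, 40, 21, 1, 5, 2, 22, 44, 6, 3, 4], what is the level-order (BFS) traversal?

Tree insertion order: [34, 40, 21, 1, 5, 2, 22, 44, 6, 3, 4]
Tree (level-order array): [34, 21, 40, 1, 22, None, 44, None, 5, None, None, None, None, 2, 6, None, 3, None, None, None, 4]
BFS from the root, enqueuing left then right child of each popped node:
  queue [34] -> pop 34, enqueue [21, 40], visited so far: [34]
  queue [21, 40] -> pop 21, enqueue [1, 22], visited so far: [34, 21]
  queue [40, 1, 22] -> pop 40, enqueue [44], visited so far: [34, 21, 40]
  queue [1, 22, 44] -> pop 1, enqueue [5], visited so far: [34, 21, 40, 1]
  queue [22, 44, 5] -> pop 22, enqueue [none], visited so far: [34, 21, 40, 1, 22]
  queue [44, 5] -> pop 44, enqueue [none], visited so far: [34, 21, 40, 1, 22, 44]
  queue [5] -> pop 5, enqueue [2, 6], visited so far: [34, 21, 40, 1, 22, 44, 5]
  queue [2, 6] -> pop 2, enqueue [3], visited so far: [34, 21, 40, 1, 22, 44, 5, 2]
  queue [6, 3] -> pop 6, enqueue [none], visited so far: [34, 21, 40, 1, 22, 44, 5, 2, 6]
  queue [3] -> pop 3, enqueue [4], visited so far: [34, 21, 40, 1, 22, 44, 5, 2, 6, 3]
  queue [4] -> pop 4, enqueue [none], visited so far: [34, 21, 40, 1, 22, 44, 5, 2, 6, 3, 4]
Result: [34, 21, 40, 1, 22, 44, 5, 2, 6, 3, 4]


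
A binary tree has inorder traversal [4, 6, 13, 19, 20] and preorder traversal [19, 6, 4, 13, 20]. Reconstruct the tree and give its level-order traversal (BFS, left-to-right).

Inorder:  [4, 6, 13, 19, 20]
Preorder: [19, 6, 4, 13, 20]
Algorithm: preorder visits root first, so consume preorder in order;
for each root, split the current inorder slice at that value into
left-subtree inorder and right-subtree inorder, then recurse.
Recursive splits:
  root=19; inorder splits into left=[4, 6, 13], right=[20]
  root=6; inorder splits into left=[4], right=[13]
  root=4; inorder splits into left=[], right=[]
  root=13; inorder splits into left=[], right=[]
  root=20; inorder splits into left=[], right=[]
Reconstructed level-order: [19, 6, 20, 4, 13]


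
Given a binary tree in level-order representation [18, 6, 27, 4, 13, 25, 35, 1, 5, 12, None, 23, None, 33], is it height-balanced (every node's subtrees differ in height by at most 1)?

Tree (level-order array): [18, 6, 27, 4, 13, 25, 35, 1, 5, 12, None, 23, None, 33]
Definition: a tree is height-balanced if, at every node, |h(left) - h(right)| <= 1 (empty subtree has height -1).
Bottom-up per-node check:
  node 1: h_left=-1, h_right=-1, diff=0 [OK], height=0
  node 5: h_left=-1, h_right=-1, diff=0 [OK], height=0
  node 4: h_left=0, h_right=0, diff=0 [OK], height=1
  node 12: h_left=-1, h_right=-1, diff=0 [OK], height=0
  node 13: h_left=0, h_right=-1, diff=1 [OK], height=1
  node 6: h_left=1, h_right=1, diff=0 [OK], height=2
  node 23: h_left=-1, h_right=-1, diff=0 [OK], height=0
  node 25: h_left=0, h_right=-1, diff=1 [OK], height=1
  node 33: h_left=-1, h_right=-1, diff=0 [OK], height=0
  node 35: h_left=0, h_right=-1, diff=1 [OK], height=1
  node 27: h_left=1, h_right=1, diff=0 [OK], height=2
  node 18: h_left=2, h_right=2, diff=0 [OK], height=3
All nodes satisfy the balance condition.
Result: Balanced


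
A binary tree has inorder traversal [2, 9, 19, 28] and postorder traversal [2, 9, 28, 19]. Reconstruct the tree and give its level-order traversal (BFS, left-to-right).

Inorder:   [2, 9, 19, 28]
Postorder: [2, 9, 28, 19]
Algorithm: postorder visits root last, so walk postorder right-to-left;
each value is the root of the current inorder slice — split it at that
value, recurse on the right subtree first, then the left.
Recursive splits:
  root=19; inorder splits into left=[2, 9], right=[28]
  root=28; inorder splits into left=[], right=[]
  root=9; inorder splits into left=[2], right=[]
  root=2; inorder splits into left=[], right=[]
Reconstructed level-order: [19, 9, 28, 2]


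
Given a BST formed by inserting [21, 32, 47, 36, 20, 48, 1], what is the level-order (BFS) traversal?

Tree insertion order: [21, 32, 47, 36, 20, 48, 1]
Tree (level-order array): [21, 20, 32, 1, None, None, 47, None, None, 36, 48]
BFS from the root, enqueuing left then right child of each popped node:
  queue [21] -> pop 21, enqueue [20, 32], visited so far: [21]
  queue [20, 32] -> pop 20, enqueue [1], visited so far: [21, 20]
  queue [32, 1] -> pop 32, enqueue [47], visited so far: [21, 20, 32]
  queue [1, 47] -> pop 1, enqueue [none], visited so far: [21, 20, 32, 1]
  queue [47] -> pop 47, enqueue [36, 48], visited so far: [21, 20, 32, 1, 47]
  queue [36, 48] -> pop 36, enqueue [none], visited so far: [21, 20, 32, 1, 47, 36]
  queue [48] -> pop 48, enqueue [none], visited so far: [21, 20, 32, 1, 47, 36, 48]
Result: [21, 20, 32, 1, 47, 36, 48]


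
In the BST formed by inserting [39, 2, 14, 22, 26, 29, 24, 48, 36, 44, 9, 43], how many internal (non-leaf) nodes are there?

Tree built from: [39, 2, 14, 22, 26, 29, 24, 48, 36, 44, 9, 43]
Tree (level-order array): [39, 2, 48, None, 14, 44, None, 9, 22, 43, None, None, None, None, 26, None, None, 24, 29, None, None, None, 36]
Rule: An internal node has at least one child.
Per-node child counts:
  node 39: 2 child(ren)
  node 2: 1 child(ren)
  node 14: 2 child(ren)
  node 9: 0 child(ren)
  node 22: 1 child(ren)
  node 26: 2 child(ren)
  node 24: 0 child(ren)
  node 29: 1 child(ren)
  node 36: 0 child(ren)
  node 48: 1 child(ren)
  node 44: 1 child(ren)
  node 43: 0 child(ren)
Matching nodes: [39, 2, 14, 22, 26, 29, 48, 44]
Count of internal (non-leaf) nodes: 8


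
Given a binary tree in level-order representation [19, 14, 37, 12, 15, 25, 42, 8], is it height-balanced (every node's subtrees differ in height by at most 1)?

Tree (level-order array): [19, 14, 37, 12, 15, 25, 42, 8]
Definition: a tree is height-balanced if, at every node, |h(left) - h(right)| <= 1 (empty subtree has height -1).
Bottom-up per-node check:
  node 8: h_left=-1, h_right=-1, diff=0 [OK], height=0
  node 12: h_left=0, h_right=-1, diff=1 [OK], height=1
  node 15: h_left=-1, h_right=-1, diff=0 [OK], height=0
  node 14: h_left=1, h_right=0, diff=1 [OK], height=2
  node 25: h_left=-1, h_right=-1, diff=0 [OK], height=0
  node 42: h_left=-1, h_right=-1, diff=0 [OK], height=0
  node 37: h_left=0, h_right=0, diff=0 [OK], height=1
  node 19: h_left=2, h_right=1, diff=1 [OK], height=3
All nodes satisfy the balance condition.
Result: Balanced


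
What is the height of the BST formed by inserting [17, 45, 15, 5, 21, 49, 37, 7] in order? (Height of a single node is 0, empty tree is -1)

Insertion order: [17, 45, 15, 5, 21, 49, 37, 7]
Tree (level-order array): [17, 15, 45, 5, None, 21, 49, None, 7, None, 37]
Compute height bottom-up (empty subtree = -1):
  height(7) = 1 + max(-1, -1) = 0
  height(5) = 1 + max(-1, 0) = 1
  height(15) = 1 + max(1, -1) = 2
  height(37) = 1 + max(-1, -1) = 0
  height(21) = 1 + max(-1, 0) = 1
  height(49) = 1 + max(-1, -1) = 0
  height(45) = 1 + max(1, 0) = 2
  height(17) = 1 + max(2, 2) = 3
Height = 3


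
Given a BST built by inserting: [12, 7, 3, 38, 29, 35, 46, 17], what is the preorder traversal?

Tree insertion order: [12, 7, 3, 38, 29, 35, 46, 17]
Tree (level-order array): [12, 7, 38, 3, None, 29, 46, None, None, 17, 35]
Preorder traversal: [12, 7, 3, 38, 29, 17, 35, 46]


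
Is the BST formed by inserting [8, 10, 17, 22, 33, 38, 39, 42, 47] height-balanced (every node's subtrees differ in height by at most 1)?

Tree (level-order array): [8, None, 10, None, 17, None, 22, None, 33, None, 38, None, 39, None, 42, None, 47]
Definition: a tree is height-balanced if, at every node, |h(left) - h(right)| <= 1 (empty subtree has height -1).
Bottom-up per-node check:
  node 47: h_left=-1, h_right=-1, diff=0 [OK], height=0
  node 42: h_left=-1, h_right=0, diff=1 [OK], height=1
  node 39: h_left=-1, h_right=1, diff=2 [FAIL (|-1-1|=2 > 1)], height=2
  node 38: h_left=-1, h_right=2, diff=3 [FAIL (|-1-2|=3 > 1)], height=3
  node 33: h_left=-1, h_right=3, diff=4 [FAIL (|-1-3|=4 > 1)], height=4
  node 22: h_left=-1, h_right=4, diff=5 [FAIL (|-1-4|=5 > 1)], height=5
  node 17: h_left=-1, h_right=5, diff=6 [FAIL (|-1-5|=6 > 1)], height=6
  node 10: h_left=-1, h_right=6, diff=7 [FAIL (|-1-6|=7 > 1)], height=7
  node 8: h_left=-1, h_right=7, diff=8 [FAIL (|-1-7|=8 > 1)], height=8
Node 39 violates the condition: |-1 - 1| = 2 > 1.
Result: Not balanced


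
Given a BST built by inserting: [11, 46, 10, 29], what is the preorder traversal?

Tree insertion order: [11, 46, 10, 29]
Tree (level-order array): [11, 10, 46, None, None, 29]
Preorder traversal: [11, 10, 46, 29]


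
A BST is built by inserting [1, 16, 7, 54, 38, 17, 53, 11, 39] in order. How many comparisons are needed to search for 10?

Search path for 10: 1 -> 16 -> 7 -> 11
Found: False
Comparisons: 4


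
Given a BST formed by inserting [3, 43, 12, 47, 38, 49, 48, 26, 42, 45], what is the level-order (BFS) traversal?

Tree insertion order: [3, 43, 12, 47, 38, 49, 48, 26, 42, 45]
Tree (level-order array): [3, None, 43, 12, 47, None, 38, 45, 49, 26, 42, None, None, 48]
BFS from the root, enqueuing left then right child of each popped node:
  queue [3] -> pop 3, enqueue [43], visited so far: [3]
  queue [43] -> pop 43, enqueue [12, 47], visited so far: [3, 43]
  queue [12, 47] -> pop 12, enqueue [38], visited so far: [3, 43, 12]
  queue [47, 38] -> pop 47, enqueue [45, 49], visited so far: [3, 43, 12, 47]
  queue [38, 45, 49] -> pop 38, enqueue [26, 42], visited so far: [3, 43, 12, 47, 38]
  queue [45, 49, 26, 42] -> pop 45, enqueue [none], visited so far: [3, 43, 12, 47, 38, 45]
  queue [49, 26, 42] -> pop 49, enqueue [48], visited so far: [3, 43, 12, 47, 38, 45, 49]
  queue [26, 42, 48] -> pop 26, enqueue [none], visited so far: [3, 43, 12, 47, 38, 45, 49, 26]
  queue [42, 48] -> pop 42, enqueue [none], visited so far: [3, 43, 12, 47, 38, 45, 49, 26, 42]
  queue [48] -> pop 48, enqueue [none], visited so far: [3, 43, 12, 47, 38, 45, 49, 26, 42, 48]
Result: [3, 43, 12, 47, 38, 45, 49, 26, 42, 48]


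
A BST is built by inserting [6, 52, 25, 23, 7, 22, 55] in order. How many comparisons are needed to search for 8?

Search path for 8: 6 -> 52 -> 25 -> 23 -> 7 -> 22
Found: False
Comparisons: 6


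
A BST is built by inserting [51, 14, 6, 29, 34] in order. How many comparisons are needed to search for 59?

Search path for 59: 51
Found: False
Comparisons: 1


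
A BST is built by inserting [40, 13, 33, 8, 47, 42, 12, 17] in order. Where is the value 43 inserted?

Starting tree (level order): [40, 13, 47, 8, 33, 42, None, None, 12, 17]
Insertion path: 40 -> 47 -> 42
Result: insert 43 as right child of 42
Final tree (level order): [40, 13, 47, 8, 33, 42, None, None, 12, 17, None, None, 43]


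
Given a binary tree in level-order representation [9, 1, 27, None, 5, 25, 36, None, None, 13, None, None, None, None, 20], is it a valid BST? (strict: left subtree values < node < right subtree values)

Level-order array: [9, 1, 27, None, 5, 25, 36, None, None, 13, None, None, None, None, 20]
Validate using subtree bounds (lo, hi): at each node, require lo < value < hi,
then recurse left with hi=value and right with lo=value.
Preorder trace (stopping at first violation):
  at node 9 with bounds (-inf, +inf): OK
  at node 1 with bounds (-inf, 9): OK
  at node 5 with bounds (1, 9): OK
  at node 27 with bounds (9, +inf): OK
  at node 25 with bounds (9, 27): OK
  at node 13 with bounds (9, 25): OK
  at node 20 with bounds (13, 25): OK
  at node 36 with bounds (27, +inf): OK
No violation found at any node.
Result: Valid BST


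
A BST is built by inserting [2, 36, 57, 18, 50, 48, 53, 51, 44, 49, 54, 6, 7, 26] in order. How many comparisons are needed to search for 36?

Search path for 36: 2 -> 36
Found: True
Comparisons: 2


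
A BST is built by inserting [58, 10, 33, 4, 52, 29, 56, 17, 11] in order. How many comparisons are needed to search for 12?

Search path for 12: 58 -> 10 -> 33 -> 29 -> 17 -> 11
Found: False
Comparisons: 6


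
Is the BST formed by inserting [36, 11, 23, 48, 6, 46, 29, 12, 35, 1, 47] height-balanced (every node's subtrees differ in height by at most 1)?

Tree (level-order array): [36, 11, 48, 6, 23, 46, None, 1, None, 12, 29, None, 47, None, None, None, None, None, 35]
Definition: a tree is height-balanced if, at every node, |h(left) - h(right)| <= 1 (empty subtree has height -1).
Bottom-up per-node check:
  node 1: h_left=-1, h_right=-1, diff=0 [OK], height=0
  node 6: h_left=0, h_right=-1, diff=1 [OK], height=1
  node 12: h_left=-1, h_right=-1, diff=0 [OK], height=0
  node 35: h_left=-1, h_right=-1, diff=0 [OK], height=0
  node 29: h_left=-1, h_right=0, diff=1 [OK], height=1
  node 23: h_left=0, h_right=1, diff=1 [OK], height=2
  node 11: h_left=1, h_right=2, diff=1 [OK], height=3
  node 47: h_left=-1, h_right=-1, diff=0 [OK], height=0
  node 46: h_left=-1, h_right=0, diff=1 [OK], height=1
  node 48: h_left=1, h_right=-1, diff=2 [FAIL (|1--1|=2 > 1)], height=2
  node 36: h_left=3, h_right=2, diff=1 [OK], height=4
Node 48 violates the condition: |1 - -1| = 2 > 1.
Result: Not balanced


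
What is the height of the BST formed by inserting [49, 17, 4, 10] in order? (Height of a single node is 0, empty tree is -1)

Insertion order: [49, 17, 4, 10]
Tree (level-order array): [49, 17, None, 4, None, None, 10]
Compute height bottom-up (empty subtree = -1):
  height(10) = 1 + max(-1, -1) = 0
  height(4) = 1 + max(-1, 0) = 1
  height(17) = 1 + max(1, -1) = 2
  height(49) = 1 + max(2, -1) = 3
Height = 3


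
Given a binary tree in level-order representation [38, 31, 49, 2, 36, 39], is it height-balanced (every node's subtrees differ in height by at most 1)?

Tree (level-order array): [38, 31, 49, 2, 36, 39]
Definition: a tree is height-balanced if, at every node, |h(left) - h(right)| <= 1 (empty subtree has height -1).
Bottom-up per-node check:
  node 2: h_left=-1, h_right=-1, diff=0 [OK], height=0
  node 36: h_left=-1, h_right=-1, diff=0 [OK], height=0
  node 31: h_left=0, h_right=0, diff=0 [OK], height=1
  node 39: h_left=-1, h_right=-1, diff=0 [OK], height=0
  node 49: h_left=0, h_right=-1, diff=1 [OK], height=1
  node 38: h_left=1, h_right=1, diff=0 [OK], height=2
All nodes satisfy the balance condition.
Result: Balanced


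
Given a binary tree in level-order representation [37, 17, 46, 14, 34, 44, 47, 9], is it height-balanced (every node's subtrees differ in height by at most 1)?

Tree (level-order array): [37, 17, 46, 14, 34, 44, 47, 9]
Definition: a tree is height-balanced if, at every node, |h(left) - h(right)| <= 1 (empty subtree has height -1).
Bottom-up per-node check:
  node 9: h_left=-1, h_right=-1, diff=0 [OK], height=0
  node 14: h_left=0, h_right=-1, diff=1 [OK], height=1
  node 34: h_left=-1, h_right=-1, diff=0 [OK], height=0
  node 17: h_left=1, h_right=0, diff=1 [OK], height=2
  node 44: h_left=-1, h_right=-1, diff=0 [OK], height=0
  node 47: h_left=-1, h_right=-1, diff=0 [OK], height=0
  node 46: h_left=0, h_right=0, diff=0 [OK], height=1
  node 37: h_left=2, h_right=1, diff=1 [OK], height=3
All nodes satisfy the balance condition.
Result: Balanced


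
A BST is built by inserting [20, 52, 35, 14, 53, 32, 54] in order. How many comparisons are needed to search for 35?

Search path for 35: 20 -> 52 -> 35
Found: True
Comparisons: 3


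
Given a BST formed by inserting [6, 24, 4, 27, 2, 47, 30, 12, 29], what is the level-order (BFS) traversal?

Tree insertion order: [6, 24, 4, 27, 2, 47, 30, 12, 29]
Tree (level-order array): [6, 4, 24, 2, None, 12, 27, None, None, None, None, None, 47, 30, None, 29]
BFS from the root, enqueuing left then right child of each popped node:
  queue [6] -> pop 6, enqueue [4, 24], visited so far: [6]
  queue [4, 24] -> pop 4, enqueue [2], visited so far: [6, 4]
  queue [24, 2] -> pop 24, enqueue [12, 27], visited so far: [6, 4, 24]
  queue [2, 12, 27] -> pop 2, enqueue [none], visited so far: [6, 4, 24, 2]
  queue [12, 27] -> pop 12, enqueue [none], visited so far: [6, 4, 24, 2, 12]
  queue [27] -> pop 27, enqueue [47], visited so far: [6, 4, 24, 2, 12, 27]
  queue [47] -> pop 47, enqueue [30], visited so far: [6, 4, 24, 2, 12, 27, 47]
  queue [30] -> pop 30, enqueue [29], visited so far: [6, 4, 24, 2, 12, 27, 47, 30]
  queue [29] -> pop 29, enqueue [none], visited so far: [6, 4, 24, 2, 12, 27, 47, 30, 29]
Result: [6, 4, 24, 2, 12, 27, 47, 30, 29]


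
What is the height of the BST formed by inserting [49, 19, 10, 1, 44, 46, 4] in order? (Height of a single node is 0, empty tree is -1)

Insertion order: [49, 19, 10, 1, 44, 46, 4]
Tree (level-order array): [49, 19, None, 10, 44, 1, None, None, 46, None, 4]
Compute height bottom-up (empty subtree = -1):
  height(4) = 1 + max(-1, -1) = 0
  height(1) = 1 + max(-1, 0) = 1
  height(10) = 1 + max(1, -1) = 2
  height(46) = 1 + max(-1, -1) = 0
  height(44) = 1 + max(-1, 0) = 1
  height(19) = 1 + max(2, 1) = 3
  height(49) = 1 + max(3, -1) = 4
Height = 4


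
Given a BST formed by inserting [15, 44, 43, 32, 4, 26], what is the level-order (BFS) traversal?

Tree insertion order: [15, 44, 43, 32, 4, 26]
Tree (level-order array): [15, 4, 44, None, None, 43, None, 32, None, 26]
BFS from the root, enqueuing left then right child of each popped node:
  queue [15] -> pop 15, enqueue [4, 44], visited so far: [15]
  queue [4, 44] -> pop 4, enqueue [none], visited so far: [15, 4]
  queue [44] -> pop 44, enqueue [43], visited so far: [15, 4, 44]
  queue [43] -> pop 43, enqueue [32], visited so far: [15, 4, 44, 43]
  queue [32] -> pop 32, enqueue [26], visited so far: [15, 4, 44, 43, 32]
  queue [26] -> pop 26, enqueue [none], visited so far: [15, 4, 44, 43, 32, 26]
Result: [15, 4, 44, 43, 32, 26]


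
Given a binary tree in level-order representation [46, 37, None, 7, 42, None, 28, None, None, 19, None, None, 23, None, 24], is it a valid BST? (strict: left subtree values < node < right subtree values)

Level-order array: [46, 37, None, 7, 42, None, 28, None, None, 19, None, None, 23, None, 24]
Validate using subtree bounds (lo, hi): at each node, require lo < value < hi,
then recurse left with hi=value and right with lo=value.
Preorder trace (stopping at first violation):
  at node 46 with bounds (-inf, +inf): OK
  at node 37 with bounds (-inf, 46): OK
  at node 7 with bounds (-inf, 37): OK
  at node 28 with bounds (7, 37): OK
  at node 19 with bounds (7, 28): OK
  at node 23 with bounds (19, 28): OK
  at node 24 with bounds (23, 28): OK
  at node 42 with bounds (37, 46): OK
No violation found at any node.
Result: Valid BST


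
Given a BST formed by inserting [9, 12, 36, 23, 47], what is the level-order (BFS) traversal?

Tree insertion order: [9, 12, 36, 23, 47]
Tree (level-order array): [9, None, 12, None, 36, 23, 47]
BFS from the root, enqueuing left then right child of each popped node:
  queue [9] -> pop 9, enqueue [12], visited so far: [9]
  queue [12] -> pop 12, enqueue [36], visited so far: [9, 12]
  queue [36] -> pop 36, enqueue [23, 47], visited so far: [9, 12, 36]
  queue [23, 47] -> pop 23, enqueue [none], visited so far: [9, 12, 36, 23]
  queue [47] -> pop 47, enqueue [none], visited so far: [9, 12, 36, 23, 47]
Result: [9, 12, 36, 23, 47]


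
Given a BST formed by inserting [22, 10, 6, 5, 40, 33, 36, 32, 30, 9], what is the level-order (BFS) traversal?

Tree insertion order: [22, 10, 6, 5, 40, 33, 36, 32, 30, 9]
Tree (level-order array): [22, 10, 40, 6, None, 33, None, 5, 9, 32, 36, None, None, None, None, 30]
BFS from the root, enqueuing left then right child of each popped node:
  queue [22] -> pop 22, enqueue [10, 40], visited so far: [22]
  queue [10, 40] -> pop 10, enqueue [6], visited so far: [22, 10]
  queue [40, 6] -> pop 40, enqueue [33], visited so far: [22, 10, 40]
  queue [6, 33] -> pop 6, enqueue [5, 9], visited so far: [22, 10, 40, 6]
  queue [33, 5, 9] -> pop 33, enqueue [32, 36], visited so far: [22, 10, 40, 6, 33]
  queue [5, 9, 32, 36] -> pop 5, enqueue [none], visited so far: [22, 10, 40, 6, 33, 5]
  queue [9, 32, 36] -> pop 9, enqueue [none], visited so far: [22, 10, 40, 6, 33, 5, 9]
  queue [32, 36] -> pop 32, enqueue [30], visited so far: [22, 10, 40, 6, 33, 5, 9, 32]
  queue [36, 30] -> pop 36, enqueue [none], visited so far: [22, 10, 40, 6, 33, 5, 9, 32, 36]
  queue [30] -> pop 30, enqueue [none], visited so far: [22, 10, 40, 6, 33, 5, 9, 32, 36, 30]
Result: [22, 10, 40, 6, 33, 5, 9, 32, 36, 30]


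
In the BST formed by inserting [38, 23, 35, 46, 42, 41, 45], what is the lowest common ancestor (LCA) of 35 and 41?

Tree insertion order: [38, 23, 35, 46, 42, 41, 45]
Tree (level-order array): [38, 23, 46, None, 35, 42, None, None, None, 41, 45]
In a BST, the LCA of p=35, q=41 is the first node v on the
root-to-leaf path with p <= v <= q (go left if both < v, right if both > v).
Walk from root:
  at 38: 35 <= 38 <= 41, this is the LCA
LCA = 38


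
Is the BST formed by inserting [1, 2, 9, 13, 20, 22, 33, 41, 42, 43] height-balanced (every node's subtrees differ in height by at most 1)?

Tree (level-order array): [1, None, 2, None, 9, None, 13, None, 20, None, 22, None, 33, None, 41, None, 42, None, 43]
Definition: a tree is height-balanced if, at every node, |h(left) - h(right)| <= 1 (empty subtree has height -1).
Bottom-up per-node check:
  node 43: h_left=-1, h_right=-1, diff=0 [OK], height=0
  node 42: h_left=-1, h_right=0, diff=1 [OK], height=1
  node 41: h_left=-1, h_right=1, diff=2 [FAIL (|-1-1|=2 > 1)], height=2
  node 33: h_left=-1, h_right=2, diff=3 [FAIL (|-1-2|=3 > 1)], height=3
  node 22: h_left=-1, h_right=3, diff=4 [FAIL (|-1-3|=4 > 1)], height=4
  node 20: h_left=-1, h_right=4, diff=5 [FAIL (|-1-4|=5 > 1)], height=5
  node 13: h_left=-1, h_right=5, diff=6 [FAIL (|-1-5|=6 > 1)], height=6
  node 9: h_left=-1, h_right=6, diff=7 [FAIL (|-1-6|=7 > 1)], height=7
  node 2: h_left=-1, h_right=7, diff=8 [FAIL (|-1-7|=8 > 1)], height=8
  node 1: h_left=-1, h_right=8, diff=9 [FAIL (|-1-8|=9 > 1)], height=9
Node 41 violates the condition: |-1 - 1| = 2 > 1.
Result: Not balanced


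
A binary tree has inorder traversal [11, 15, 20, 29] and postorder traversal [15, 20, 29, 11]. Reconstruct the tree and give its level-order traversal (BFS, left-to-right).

Inorder:   [11, 15, 20, 29]
Postorder: [15, 20, 29, 11]
Algorithm: postorder visits root last, so walk postorder right-to-left;
each value is the root of the current inorder slice — split it at that
value, recurse on the right subtree first, then the left.
Recursive splits:
  root=11; inorder splits into left=[], right=[15, 20, 29]
  root=29; inorder splits into left=[15, 20], right=[]
  root=20; inorder splits into left=[15], right=[]
  root=15; inorder splits into left=[], right=[]
Reconstructed level-order: [11, 29, 20, 15]


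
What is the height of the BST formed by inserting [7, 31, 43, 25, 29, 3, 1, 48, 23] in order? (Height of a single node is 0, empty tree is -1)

Insertion order: [7, 31, 43, 25, 29, 3, 1, 48, 23]
Tree (level-order array): [7, 3, 31, 1, None, 25, 43, None, None, 23, 29, None, 48]
Compute height bottom-up (empty subtree = -1):
  height(1) = 1 + max(-1, -1) = 0
  height(3) = 1 + max(0, -1) = 1
  height(23) = 1 + max(-1, -1) = 0
  height(29) = 1 + max(-1, -1) = 0
  height(25) = 1 + max(0, 0) = 1
  height(48) = 1 + max(-1, -1) = 0
  height(43) = 1 + max(-1, 0) = 1
  height(31) = 1 + max(1, 1) = 2
  height(7) = 1 + max(1, 2) = 3
Height = 3


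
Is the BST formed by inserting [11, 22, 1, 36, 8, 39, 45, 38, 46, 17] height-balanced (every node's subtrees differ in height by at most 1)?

Tree (level-order array): [11, 1, 22, None, 8, 17, 36, None, None, None, None, None, 39, 38, 45, None, None, None, 46]
Definition: a tree is height-balanced if, at every node, |h(left) - h(right)| <= 1 (empty subtree has height -1).
Bottom-up per-node check:
  node 8: h_left=-1, h_right=-1, diff=0 [OK], height=0
  node 1: h_left=-1, h_right=0, diff=1 [OK], height=1
  node 17: h_left=-1, h_right=-1, diff=0 [OK], height=0
  node 38: h_left=-1, h_right=-1, diff=0 [OK], height=0
  node 46: h_left=-1, h_right=-1, diff=0 [OK], height=0
  node 45: h_left=-1, h_right=0, diff=1 [OK], height=1
  node 39: h_left=0, h_right=1, diff=1 [OK], height=2
  node 36: h_left=-1, h_right=2, diff=3 [FAIL (|-1-2|=3 > 1)], height=3
  node 22: h_left=0, h_right=3, diff=3 [FAIL (|0-3|=3 > 1)], height=4
  node 11: h_left=1, h_right=4, diff=3 [FAIL (|1-4|=3 > 1)], height=5
Node 36 violates the condition: |-1 - 2| = 3 > 1.
Result: Not balanced


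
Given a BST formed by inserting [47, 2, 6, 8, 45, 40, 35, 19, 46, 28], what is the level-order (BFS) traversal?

Tree insertion order: [47, 2, 6, 8, 45, 40, 35, 19, 46, 28]
Tree (level-order array): [47, 2, None, None, 6, None, 8, None, 45, 40, 46, 35, None, None, None, 19, None, None, 28]
BFS from the root, enqueuing left then right child of each popped node:
  queue [47] -> pop 47, enqueue [2], visited so far: [47]
  queue [2] -> pop 2, enqueue [6], visited so far: [47, 2]
  queue [6] -> pop 6, enqueue [8], visited so far: [47, 2, 6]
  queue [8] -> pop 8, enqueue [45], visited so far: [47, 2, 6, 8]
  queue [45] -> pop 45, enqueue [40, 46], visited so far: [47, 2, 6, 8, 45]
  queue [40, 46] -> pop 40, enqueue [35], visited so far: [47, 2, 6, 8, 45, 40]
  queue [46, 35] -> pop 46, enqueue [none], visited so far: [47, 2, 6, 8, 45, 40, 46]
  queue [35] -> pop 35, enqueue [19], visited so far: [47, 2, 6, 8, 45, 40, 46, 35]
  queue [19] -> pop 19, enqueue [28], visited so far: [47, 2, 6, 8, 45, 40, 46, 35, 19]
  queue [28] -> pop 28, enqueue [none], visited so far: [47, 2, 6, 8, 45, 40, 46, 35, 19, 28]
Result: [47, 2, 6, 8, 45, 40, 46, 35, 19, 28]


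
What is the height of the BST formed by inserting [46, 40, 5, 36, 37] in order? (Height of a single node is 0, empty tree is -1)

Insertion order: [46, 40, 5, 36, 37]
Tree (level-order array): [46, 40, None, 5, None, None, 36, None, 37]
Compute height bottom-up (empty subtree = -1):
  height(37) = 1 + max(-1, -1) = 0
  height(36) = 1 + max(-1, 0) = 1
  height(5) = 1 + max(-1, 1) = 2
  height(40) = 1 + max(2, -1) = 3
  height(46) = 1 + max(3, -1) = 4
Height = 4


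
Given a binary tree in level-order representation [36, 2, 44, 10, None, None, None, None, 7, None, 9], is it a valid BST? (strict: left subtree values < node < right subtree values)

Level-order array: [36, 2, 44, 10, None, None, None, None, 7, None, 9]
Validate using subtree bounds (lo, hi): at each node, require lo < value < hi,
then recurse left with hi=value and right with lo=value.
Preorder trace (stopping at first violation):
  at node 36 with bounds (-inf, +inf): OK
  at node 2 with bounds (-inf, 36): OK
  at node 10 with bounds (-inf, 2): VIOLATION
Node 10 violates its bound: not (-inf < 10 < 2).
Result: Not a valid BST


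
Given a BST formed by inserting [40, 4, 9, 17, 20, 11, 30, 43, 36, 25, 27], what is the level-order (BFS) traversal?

Tree insertion order: [40, 4, 9, 17, 20, 11, 30, 43, 36, 25, 27]
Tree (level-order array): [40, 4, 43, None, 9, None, None, None, 17, 11, 20, None, None, None, 30, 25, 36, None, 27]
BFS from the root, enqueuing left then right child of each popped node:
  queue [40] -> pop 40, enqueue [4, 43], visited so far: [40]
  queue [4, 43] -> pop 4, enqueue [9], visited so far: [40, 4]
  queue [43, 9] -> pop 43, enqueue [none], visited so far: [40, 4, 43]
  queue [9] -> pop 9, enqueue [17], visited so far: [40, 4, 43, 9]
  queue [17] -> pop 17, enqueue [11, 20], visited so far: [40, 4, 43, 9, 17]
  queue [11, 20] -> pop 11, enqueue [none], visited so far: [40, 4, 43, 9, 17, 11]
  queue [20] -> pop 20, enqueue [30], visited so far: [40, 4, 43, 9, 17, 11, 20]
  queue [30] -> pop 30, enqueue [25, 36], visited so far: [40, 4, 43, 9, 17, 11, 20, 30]
  queue [25, 36] -> pop 25, enqueue [27], visited so far: [40, 4, 43, 9, 17, 11, 20, 30, 25]
  queue [36, 27] -> pop 36, enqueue [none], visited so far: [40, 4, 43, 9, 17, 11, 20, 30, 25, 36]
  queue [27] -> pop 27, enqueue [none], visited so far: [40, 4, 43, 9, 17, 11, 20, 30, 25, 36, 27]
Result: [40, 4, 43, 9, 17, 11, 20, 30, 25, 36, 27]


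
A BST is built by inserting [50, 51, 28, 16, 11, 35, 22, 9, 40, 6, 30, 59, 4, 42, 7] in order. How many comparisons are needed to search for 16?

Search path for 16: 50 -> 28 -> 16
Found: True
Comparisons: 3


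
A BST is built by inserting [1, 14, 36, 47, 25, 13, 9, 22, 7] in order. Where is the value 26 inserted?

Starting tree (level order): [1, None, 14, 13, 36, 9, None, 25, 47, 7, None, 22]
Insertion path: 1 -> 14 -> 36 -> 25
Result: insert 26 as right child of 25
Final tree (level order): [1, None, 14, 13, 36, 9, None, 25, 47, 7, None, 22, 26]


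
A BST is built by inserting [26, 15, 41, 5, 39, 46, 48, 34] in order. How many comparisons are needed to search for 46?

Search path for 46: 26 -> 41 -> 46
Found: True
Comparisons: 3


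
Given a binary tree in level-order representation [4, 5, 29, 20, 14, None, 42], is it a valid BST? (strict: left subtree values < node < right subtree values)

Level-order array: [4, 5, 29, 20, 14, None, 42]
Validate using subtree bounds (lo, hi): at each node, require lo < value < hi,
then recurse left with hi=value and right with lo=value.
Preorder trace (stopping at first violation):
  at node 4 with bounds (-inf, +inf): OK
  at node 5 with bounds (-inf, 4): VIOLATION
Node 5 violates its bound: not (-inf < 5 < 4).
Result: Not a valid BST


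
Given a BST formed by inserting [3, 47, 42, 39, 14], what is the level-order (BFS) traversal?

Tree insertion order: [3, 47, 42, 39, 14]
Tree (level-order array): [3, None, 47, 42, None, 39, None, 14]
BFS from the root, enqueuing left then right child of each popped node:
  queue [3] -> pop 3, enqueue [47], visited so far: [3]
  queue [47] -> pop 47, enqueue [42], visited so far: [3, 47]
  queue [42] -> pop 42, enqueue [39], visited so far: [3, 47, 42]
  queue [39] -> pop 39, enqueue [14], visited so far: [3, 47, 42, 39]
  queue [14] -> pop 14, enqueue [none], visited so far: [3, 47, 42, 39, 14]
Result: [3, 47, 42, 39, 14]


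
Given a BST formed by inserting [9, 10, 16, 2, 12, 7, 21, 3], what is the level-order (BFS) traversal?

Tree insertion order: [9, 10, 16, 2, 12, 7, 21, 3]
Tree (level-order array): [9, 2, 10, None, 7, None, 16, 3, None, 12, 21]
BFS from the root, enqueuing left then right child of each popped node:
  queue [9] -> pop 9, enqueue [2, 10], visited so far: [9]
  queue [2, 10] -> pop 2, enqueue [7], visited so far: [9, 2]
  queue [10, 7] -> pop 10, enqueue [16], visited so far: [9, 2, 10]
  queue [7, 16] -> pop 7, enqueue [3], visited so far: [9, 2, 10, 7]
  queue [16, 3] -> pop 16, enqueue [12, 21], visited so far: [9, 2, 10, 7, 16]
  queue [3, 12, 21] -> pop 3, enqueue [none], visited so far: [9, 2, 10, 7, 16, 3]
  queue [12, 21] -> pop 12, enqueue [none], visited so far: [9, 2, 10, 7, 16, 3, 12]
  queue [21] -> pop 21, enqueue [none], visited so far: [9, 2, 10, 7, 16, 3, 12, 21]
Result: [9, 2, 10, 7, 16, 3, 12, 21]


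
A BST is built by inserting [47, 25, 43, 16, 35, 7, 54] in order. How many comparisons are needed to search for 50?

Search path for 50: 47 -> 54
Found: False
Comparisons: 2


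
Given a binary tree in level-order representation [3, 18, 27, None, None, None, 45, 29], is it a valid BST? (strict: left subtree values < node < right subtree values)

Level-order array: [3, 18, 27, None, None, None, 45, 29]
Validate using subtree bounds (lo, hi): at each node, require lo < value < hi,
then recurse left with hi=value and right with lo=value.
Preorder trace (stopping at first violation):
  at node 3 with bounds (-inf, +inf): OK
  at node 18 with bounds (-inf, 3): VIOLATION
Node 18 violates its bound: not (-inf < 18 < 3).
Result: Not a valid BST


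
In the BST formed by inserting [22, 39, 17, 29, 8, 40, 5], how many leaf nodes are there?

Tree built from: [22, 39, 17, 29, 8, 40, 5]
Tree (level-order array): [22, 17, 39, 8, None, 29, 40, 5]
Rule: A leaf has 0 children.
Per-node child counts:
  node 22: 2 child(ren)
  node 17: 1 child(ren)
  node 8: 1 child(ren)
  node 5: 0 child(ren)
  node 39: 2 child(ren)
  node 29: 0 child(ren)
  node 40: 0 child(ren)
Matching nodes: [5, 29, 40]
Count of leaf nodes: 3


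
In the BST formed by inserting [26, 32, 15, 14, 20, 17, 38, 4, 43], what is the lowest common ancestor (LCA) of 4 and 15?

Tree insertion order: [26, 32, 15, 14, 20, 17, 38, 4, 43]
Tree (level-order array): [26, 15, 32, 14, 20, None, 38, 4, None, 17, None, None, 43]
In a BST, the LCA of p=4, q=15 is the first node v on the
root-to-leaf path with p <= v <= q (go left if both < v, right if both > v).
Walk from root:
  at 26: both 4 and 15 < 26, go left
  at 15: 4 <= 15 <= 15, this is the LCA
LCA = 15


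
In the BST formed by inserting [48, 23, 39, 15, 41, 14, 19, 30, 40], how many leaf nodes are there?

Tree built from: [48, 23, 39, 15, 41, 14, 19, 30, 40]
Tree (level-order array): [48, 23, None, 15, 39, 14, 19, 30, 41, None, None, None, None, None, None, 40]
Rule: A leaf has 0 children.
Per-node child counts:
  node 48: 1 child(ren)
  node 23: 2 child(ren)
  node 15: 2 child(ren)
  node 14: 0 child(ren)
  node 19: 0 child(ren)
  node 39: 2 child(ren)
  node 30: 0 child(ren)
  node 41: 1 child(ren)
  node 40: 0 child(ren)
Matching nodes: [14, 19, 30, 40]
Count of leaf nodes: 4


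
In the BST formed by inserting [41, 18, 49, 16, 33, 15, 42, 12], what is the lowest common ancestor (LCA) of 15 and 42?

Tree insertion order: [41, 18, 49, 16, 33, 15, 42, 12]
Tree (level-order array): [41, 18, 49, 16, 33, 42, None, 15, None, None, None, None, None, 12]
In a BST, the LCA of p=15, q=42 is the first node v on the
root-to-leaf path with p <= v <= q (go left if both < v, right if both > v).
Walk from root:
  at 41: 15 <= 41 <= 42, this is the LCA
LCA = 41


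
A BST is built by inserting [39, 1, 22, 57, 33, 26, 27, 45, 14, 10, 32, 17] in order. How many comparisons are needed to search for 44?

Search path for 44: 39 -> 57 -> 45
Found: False
Comparisons: 3


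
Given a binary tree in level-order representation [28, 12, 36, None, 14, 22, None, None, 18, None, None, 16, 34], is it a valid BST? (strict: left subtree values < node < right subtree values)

Level-order array: [28, 12, 36, None, 14, 22, None, None, 18, None, None, 16, 34]
Validate using subtree bounds (lo, hi): at each node, require lo < value < hi,
then recurse left with hi=value and right with lo=value.
Preorder trace (stopping at first violation):
  at node 28 with bounds (-inf, +inf): OK
  at node 12 with bounds (-inf, 28): OK
  at node 14 with bounds (12, 28): OK
  at node 18 with bounds (14, 28): OK
  at node 16 with bounds (14, 18): OK
  at node 34 with bounds (18, 28): VIOLATION
Node 34 violates its bound: not (18 < 34 < 28).
Result: Not a valid BST
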